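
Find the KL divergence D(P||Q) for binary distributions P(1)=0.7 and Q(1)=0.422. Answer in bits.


KL = p*log2(p/q) + (1-p)*log2((1-p)/(1-q)) = 0.7*log2(0.7/0.422) + 0.3*log2(0.3/0.578) = 0.2272

0.2272 bits


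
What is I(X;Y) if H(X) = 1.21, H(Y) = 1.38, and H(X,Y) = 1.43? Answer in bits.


I(X;Y) = H(X) + H(Y) - H(X,Y) = 1.21 + 1.38 - 1.43 = 1.16

1.16 bits


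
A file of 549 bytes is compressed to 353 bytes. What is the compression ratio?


Ratio = original / compressed = 549 / 353 = 1.5552

1.5552


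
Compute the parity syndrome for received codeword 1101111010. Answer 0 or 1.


Syndrome = XOR of all bits = 1 XOR 1 XOR 0 XOR 1 XOR 1 XOR 1 XOR 1 XOR 0 XOR 1 XOR 0 = 1

1


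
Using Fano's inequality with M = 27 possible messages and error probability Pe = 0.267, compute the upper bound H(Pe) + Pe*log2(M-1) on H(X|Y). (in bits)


H(Pe) = -Pe*log2(Pe) - (1-Pe)*log2(1-Pe) = -0.267*log2(0.267) - 0.733*log2(0.733) = 0.508659 + 0.328468 = 0.8371. Pe*log2(M-1) = 0.267*log2(26) = 1.255017. Bound = H(Pe) + Pe*log2(M-1) = 0.508659 + 0.328468 + 1.255017 = 2.0921

2.0921 bits


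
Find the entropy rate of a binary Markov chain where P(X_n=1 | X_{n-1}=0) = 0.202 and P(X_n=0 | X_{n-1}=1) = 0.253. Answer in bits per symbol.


Stationary distribution: pi_0 = p10/(p01+p10) = 0.556, pi_1 = 0.444. Entropy rate H' = pi_0*H(p01) + pi_1*H(p10) = 0.556*0.7259 + 0.444*0.816 = 0.7659

0.7659 bits/symbol


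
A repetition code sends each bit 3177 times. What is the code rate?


Rate = k/n = 1/3177

1/3177


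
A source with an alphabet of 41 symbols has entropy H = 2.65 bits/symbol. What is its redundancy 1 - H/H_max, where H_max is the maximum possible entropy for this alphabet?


H_max = log2(K) = log2(41) = 5.3576 bits/symbol. Redundancy = 1 - H/H_max = 1 - 2.65/5.3576 = 1 - 0.4946 = 0.5054

0.5054


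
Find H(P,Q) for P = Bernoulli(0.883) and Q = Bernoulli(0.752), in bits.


H(P,Q) = -p*log2(q) - (1-p)*log2(1-q). -0.883*log2(0.752) = 0.363086; -0.117*log2(0.248) = 0.235356. H(P,Q) = 0.363086 + 0.235356 = 0.5984

0.5984 bits


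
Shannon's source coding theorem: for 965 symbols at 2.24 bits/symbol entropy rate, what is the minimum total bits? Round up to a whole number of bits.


Minimum bits >= n * H = 965 * 2.24 = 2161.6, rounded up to a whole number of bits = 2162

2162 bits


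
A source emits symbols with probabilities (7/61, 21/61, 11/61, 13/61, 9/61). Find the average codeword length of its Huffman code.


Huffman construction (repeatedly merge the two least-probable nodes; each merge adds 1 bit to every symbol beneath it): 7/61 + 9/61 = 16/61; 11/61 + 13/61 = 24/61; 16/61 + 21/61 = 37/61; 24/61 + 37/61 = 1. Resulting codeword lengths (in the order the probabilities were given): (3, 2, 2, 2, 3). L_avg = sum(p_i * l_i) = 7/61*3 + 21/61*2 + 11/61*2 + 13/61*2 + 9/61*3 = 138/61 = 2.2623

2.2623 bits


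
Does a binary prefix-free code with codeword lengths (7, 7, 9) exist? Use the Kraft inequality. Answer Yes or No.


Kraft sum = sum(2^(-l_i)) = 0.0176, need <= 1. Result: satisfied (a binary prefix-free code with these lengths exists)

Yes


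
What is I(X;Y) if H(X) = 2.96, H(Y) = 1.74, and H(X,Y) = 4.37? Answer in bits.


I(X;Y) = H(X) + H(Y) - H(X,Y) = 2.96 + 1.74 - 4.37 = 0.33

0.33 bits


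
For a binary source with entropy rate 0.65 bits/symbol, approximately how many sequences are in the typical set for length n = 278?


log2|A_typical| = nH = 278 * 0.65 = 180.7, so |A_typical| ~ 2^180.7 = 2.490e+54

2.490e+54


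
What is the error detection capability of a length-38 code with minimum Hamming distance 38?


Detection capability = d_min - 1 = 38 - 1 = 37

37 errors


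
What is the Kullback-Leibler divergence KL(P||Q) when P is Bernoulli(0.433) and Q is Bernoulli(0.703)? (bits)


KL = p*log2(p/q) + (1-p)*log2((1-p)/(1-q)) = 0.433*log2(0.433/0.703) + 0.567*log2(0.567/0.297) = 0.2262

0.2262 bits


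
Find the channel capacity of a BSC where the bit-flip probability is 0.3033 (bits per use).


H(p) = -p*log2(p) - (1-p)*log2(1-p) = -0.3033*log2(0.3033) - 0.6967*log2(0.6967) = 0.522035 + 0.363253 = 0.8853. C = 1 - H(p) = 1 - 0.8853 = 0.1147

0.1147 bits


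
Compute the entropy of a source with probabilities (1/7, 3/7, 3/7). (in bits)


H = -sum(p_i * log2(p_i)). Terms: -(1/7)*log2(1/7) = 0.401051; -(3/7)*log2(3/7) = 0.523882; -(3/7)*log2(3/7) = 0.523882. H = 0.401051 + 0.523882 + 0.523882 = 1.4488

1.4488 bits


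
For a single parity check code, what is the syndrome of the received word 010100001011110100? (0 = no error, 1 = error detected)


Syndrome = XOR of all bits = 0 XOR 1 XOR 0 XOR 1 XOR 0 XOR 0 XOR 0 XOR 0 XOR 1 XOR 0 XOR 1 XOR 1 XOR 1 XOR 1 XOR 0 XOR 1 XOR 0 XOR 0 = 0

0


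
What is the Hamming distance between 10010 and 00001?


Count differing positions: ^ . . ^ ^ = 3 differences

3


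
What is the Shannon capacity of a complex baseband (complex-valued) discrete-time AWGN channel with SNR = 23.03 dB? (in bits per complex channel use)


SNR_linear = 10^(23.03/10) = 200.9093; C = log2(1 + SNR_linear) = log2(1 + 200.9093) = 7.6576

7.6576 bits/channel use


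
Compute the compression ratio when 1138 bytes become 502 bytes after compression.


Ratio = original / compressed = 1138 / 502 = 2.2669

2.2669


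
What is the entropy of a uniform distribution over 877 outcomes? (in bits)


H = log2(n) = log2(877) = 9.7764

9.7764 bits


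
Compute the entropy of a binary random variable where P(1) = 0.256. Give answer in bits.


H = -p*log2(p) - (1-p)*log2(1-p). -0.256*log2(0.256) = 0.503241; -0.744*log2(0.744) = 0.317409. H = 0.503241 + 0.317409 = 0.8207

0.8207 bits


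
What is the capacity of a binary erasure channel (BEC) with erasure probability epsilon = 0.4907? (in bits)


C = 1 - epsilon = 1 - 0.4907 = 0.5093

0.5093 bits


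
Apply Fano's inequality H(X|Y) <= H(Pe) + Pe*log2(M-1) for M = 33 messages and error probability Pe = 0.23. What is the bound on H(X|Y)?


H(Pe) = -Pe*log2(Pe) - (1-Pe)*log2(1-Pe) = -0.23*log2(0.23) - 0.77*log2(0.77) = 0.487668 + 0.290344 = 0.778. Pe*log2(M-1) = 0.23*log2(32) = 1.150000. Bound = H(Pe) + Pe*log2(M-1) = 0.487668 + 0.290344 + 1.150000 = 1.928

1.928 bits


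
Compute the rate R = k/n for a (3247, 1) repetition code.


Rate = k/n = 1/3247

1/3247


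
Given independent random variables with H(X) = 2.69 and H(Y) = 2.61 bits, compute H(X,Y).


For independent variables, H(X,Y) = H(X) + H(Y) = 2.69 + 2.61 = 5.3

5.3 bits


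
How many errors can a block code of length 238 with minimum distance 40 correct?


Correction capability = floor((d-1)/2) = floor((40-1)/2) = 19

19 errors


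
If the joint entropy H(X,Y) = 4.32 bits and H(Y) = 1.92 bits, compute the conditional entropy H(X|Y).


H(X|Y) = H(X,Y) - H(Y) = 4.32 - 1.92 = 2.4

2.4 bits


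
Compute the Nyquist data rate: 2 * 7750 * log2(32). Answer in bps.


Rate = 2 * B * log2(M) = 2 * 7750 * 5.0 = 77500.0

77500.0 bps


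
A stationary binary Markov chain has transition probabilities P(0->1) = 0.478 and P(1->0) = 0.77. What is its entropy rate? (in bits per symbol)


Stationary distribution: pi_0 = p10/(p01+p10) = 0.617, pi_1 = 0.383. Entropy rate H' = pi_0*H(p01) + pi_1*H(p10) = 0.617*0.9986 + 0.383*0.778 = 0.9141

0.9141 bits/symbol


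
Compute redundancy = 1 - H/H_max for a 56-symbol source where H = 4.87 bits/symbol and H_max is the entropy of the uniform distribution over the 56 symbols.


H_max = log2(K) = log2(56) = 5.8074 bits/symbol. Redundancy = 1 - H/H_max = 1 - 4.87/5.8074 = 1 - 0.8386 = 0.1614

0.1614


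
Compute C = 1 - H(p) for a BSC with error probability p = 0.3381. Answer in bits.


H(p) = -p*log2(p) - (1-p)*log2(1-p) = -0.3381*log2(0.3381) - 0.6619*log2(0.6619) = 0.528950 + 0.394039 = 0.923. C = 1 - H(p) = 1 - 0.923 = 0.077

0.077 bits


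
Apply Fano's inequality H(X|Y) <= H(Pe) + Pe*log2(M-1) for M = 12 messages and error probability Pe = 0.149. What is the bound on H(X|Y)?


H(Pe) = -Pe*log2(Pe) - (1-Pe)*log2(1-Pe) = -0.149*log2(0.149) - 0.851*log2(0.851) = 0.409246 + 0.198086 = 0.6073. Pe*log2(M-1) = 0.149*log2(11) = 0.515455. Bound = H(Pe) + Pe*log2(M-1) = 0.409246 + 0.198086 + 0.515455 = 1.1228

1.1228 bits


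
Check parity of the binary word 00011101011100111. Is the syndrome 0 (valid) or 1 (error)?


Syndrome = XOR of all bits = 0 XOR 0 XOR 0 XOR 1 XOR 1 XOR 1 XOR 0 XOR 1 XOR 0 XOR 1 XOR 1 XOR 1 XOR 0 XOR 0 XOR 1 XOR 1 XOR 1 = 0

0


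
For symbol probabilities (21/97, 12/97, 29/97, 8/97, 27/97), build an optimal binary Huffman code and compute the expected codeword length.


Huffman construction (repeatedly merge the two least-probable nodes; each merge adds 1 bit to every symbol beneath it): 8/97 + 12/97 = 20/97; 20/97 + 21/97 = 41/97; 27/97 + 29/97 = 56/97; 41/97 + 56/97 = 1. Resulting codeword lengths (in the order the probabilities were given): (2, 3, 2, 3, 2). L_avg = sum(p_i * l_i) = 21/97*2 + 12/97*3 + 29/97*2 + 8/97*3 + 27/97*2 = 214/97 = 2.2062

2.2062 bits


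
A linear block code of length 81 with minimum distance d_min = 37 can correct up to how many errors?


Correction capability = floor((d-1)/2) = floor((37-1)/2) = 18

18 errors


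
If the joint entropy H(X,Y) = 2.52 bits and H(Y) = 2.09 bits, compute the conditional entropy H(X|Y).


H(X|Y) = H(X,Y) - H(Y) = 2.52 - 2.09 = 0.43

0.43 bits


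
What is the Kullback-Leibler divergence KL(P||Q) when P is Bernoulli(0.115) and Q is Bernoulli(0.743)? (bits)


KL = p*log2(p/q) + (1-p)*log2((1-p)/(1-q)) = 0.115*log2(0.115/0.743) + 0.885*log2(0.885/0.257) = 1.2692

1.2692 bits


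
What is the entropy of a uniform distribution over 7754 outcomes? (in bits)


H = log2(n) = log2(7754) = 12.9207

12.9207 bits


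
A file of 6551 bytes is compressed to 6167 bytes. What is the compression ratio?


Ratio = original / compressed = 6551 / 6167 = 1.0623

1.0623


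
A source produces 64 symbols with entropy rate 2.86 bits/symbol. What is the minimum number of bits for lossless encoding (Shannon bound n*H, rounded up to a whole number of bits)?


Minimum bits >= n * H = 64 * 2.86 = 183.04, rounded up to a whole number of bits = 184

184 bits


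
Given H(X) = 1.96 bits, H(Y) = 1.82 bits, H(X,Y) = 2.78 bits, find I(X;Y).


I(X;Y) = H(X) + H(Y) - H(X,Y) = 1.96 + 1.82 - 2.78 = 1.0

1.0 bits


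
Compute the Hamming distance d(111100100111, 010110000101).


Count differing positions: ^ . ^ . ^ . ^ . . . ^ . = 5 differences

5


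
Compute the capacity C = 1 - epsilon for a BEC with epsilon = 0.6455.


C = 1 - epsilon = 1 - 0.6455 = 0.3545

0.3545 bits


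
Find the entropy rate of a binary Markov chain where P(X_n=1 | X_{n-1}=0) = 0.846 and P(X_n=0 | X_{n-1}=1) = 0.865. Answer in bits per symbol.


Stationary distribution: pi_0 = p10/(p01+p10) = 0.5056, pi_1 = 0.4944. Entropy rate H' = pi_0*H(p01) + pi_1*H(p10) = 0.5056*0.6198 + 0.4944*0.571 = 0.5956

0.5956 bits/symbol


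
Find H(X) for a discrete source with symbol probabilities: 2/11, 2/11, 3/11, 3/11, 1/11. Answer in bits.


H = -sum(p_i * log2(p_i)). Terms: -(2/11)*log2(2/11) = 0.447169; -(2/11)*log2(2/11) = 0.447169; -(3/11)*log2(3/11) = 0.511219; -(3/11)*log2(3/11) = 0.511219; -(1/11)*log2(1/11) = 0.314494. H = 0.447169 + 0.447169 + 0.511219 + 0.511219 + 0.314494 = 2.2313

2.2313 bits


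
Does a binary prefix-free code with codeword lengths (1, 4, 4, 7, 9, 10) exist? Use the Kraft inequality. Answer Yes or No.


Kraft sum = sum(2^(-l_i)) = 0.6357, need <= 1. Result: satisfied (a binary prefix-free code with these lengths exists)

Yes


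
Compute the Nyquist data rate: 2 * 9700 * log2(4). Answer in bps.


Rate = 2 * B * log2(M) = 2 * 9700 * 2.0 = 38800.0

38800.0 bps


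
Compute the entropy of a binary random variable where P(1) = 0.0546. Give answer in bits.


H = -p*log2(p) - (1-p)*log2(1-p). -0.0546*log2(0.0546) = 0.229045; -0.9454*log2(0.9454) = 0.076580. H = 0.229045 + 0.076580 = 0.3056

0.3056 bits


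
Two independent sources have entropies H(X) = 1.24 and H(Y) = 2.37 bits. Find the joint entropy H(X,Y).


For independent variables, H(X,Y) = H(X) + H(Y) = 1.24 + 2.37 = 3.61

3.61 bits


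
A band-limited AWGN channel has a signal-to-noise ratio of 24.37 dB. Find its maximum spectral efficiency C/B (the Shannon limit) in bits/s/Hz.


SNR_linear = 10^(24.37/10) = 273.5269; C/B = log2(1 + SNR_linear) = log2(1 + 273.5269) = 8.1008

8.1008 bits/s/Hz


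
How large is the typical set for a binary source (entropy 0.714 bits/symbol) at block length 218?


log2|A_typical| = nH = 218 * 0.714 = 155.652, so |A_typical| ~ 2^155.652 = 7.177e+46

7.177e+46


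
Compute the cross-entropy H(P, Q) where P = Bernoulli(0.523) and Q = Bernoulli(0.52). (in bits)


H(P,Q) = -p*log2(q) - (1-p)*log2(1-q). -0.523*log2(0.52) = 0.493407; -0.477*log2(0.48) = 0.505092. H(P,Q) = 0.493407 + 0.505092 = 0.9985

0.9985 bits


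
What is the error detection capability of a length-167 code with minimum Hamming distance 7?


Detection capability = d_min - 1 = 7 - 1 = 6

6 errors


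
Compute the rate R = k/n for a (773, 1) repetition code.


Rate = k/n = 1/773

1/773


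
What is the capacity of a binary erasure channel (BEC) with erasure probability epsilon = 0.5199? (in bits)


C = 1 - epsilon = 1 - 0.5199 = 0.4801

0.4801 bits


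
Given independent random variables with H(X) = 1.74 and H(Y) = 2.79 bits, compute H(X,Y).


For independent variables, H(X,Y) = H(X) + H(Y) = 1.74 + 2.79 = 4.53

4.53 bits


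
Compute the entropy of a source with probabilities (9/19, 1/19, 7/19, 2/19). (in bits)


H = -sum(p_i * log2(p_i)). Terms: -(9/19)*log2(9/19) = 0.510633; -(1/19)*log2(1/19) = 0.223575; -(7/19)*log2(7/19) = 0.530737; -(2/19)*log2(2/19) = 0.341887. H = 0.510633 + 0.223575 + 0.530737 + 0.341887 = 1.6068

1.6068 bits


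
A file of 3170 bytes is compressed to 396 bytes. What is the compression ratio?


Ratio = original / compressed = 3170 / 396 = 8.0051

8.0051


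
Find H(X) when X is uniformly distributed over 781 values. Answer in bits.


H = log2(n) = log2(781) = 9.6092

9.6092 bits


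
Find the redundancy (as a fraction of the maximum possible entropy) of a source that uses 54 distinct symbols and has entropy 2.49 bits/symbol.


H_max = log2(K) = log2(54) = 5.7549 bits/symbol. Redundancy = 1 - H/H_max = 1 - 2.49/5.7549 = 1 - 0.4327 = 0.5673

0.5673


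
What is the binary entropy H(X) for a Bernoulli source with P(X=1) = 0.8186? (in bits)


H = -p*log2(p) - (1-p)*log2(1-p). -0.8186*log2(0.8186) = 0.236387; -0.1814*log2(0.1814) = 0.446744. H = 0.236387 + 0.446744 = 0.6831

0.6831 bits


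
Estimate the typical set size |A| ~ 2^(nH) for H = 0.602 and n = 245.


log2|A_typical| = nH = 245 * 0.602 = 147.49, so |A_typical| ~ 2^147.49 = 2.506e+44

2.506e+44


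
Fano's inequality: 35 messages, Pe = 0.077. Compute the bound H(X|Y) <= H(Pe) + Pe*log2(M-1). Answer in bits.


H(Pe) = -Pe*log2(Pe) - (1-Pe)*log2(1-Pe) = -0.077*log2(0.077) - 0.923*log2(0.923) = 0.284823 + 0.106696 = 0.3915. Pe*log2(M-1) = 0.077*log2(34) = 0.391735. Bound = H(Pe) + Pe*log2(M-1) = 0.284823 + 0.106696 + 0.391735 = 0.7833

0.7833 bits


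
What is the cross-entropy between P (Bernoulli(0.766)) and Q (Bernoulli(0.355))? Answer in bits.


H(P,Q) = -p*log2(q) - (1-p)*log2(1-q). -0.766*log2(0.355) = 1.144488; -0.234*log2(0.645) = 0.148035. H(P,Q) = 1.144488 + 0.148035 = 1.2925

1.2925 bits


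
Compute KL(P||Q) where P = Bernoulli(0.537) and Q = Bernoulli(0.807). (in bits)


KL = p*log2(p/q) + (1-p)*log2((1-p)/(1-q)) = 0.537*log2(0.537/0.807) + 0.463*log2(0.463/0.193) = 0.2689

0.2689 bits


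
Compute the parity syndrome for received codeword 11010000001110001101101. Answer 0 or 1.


Syndrome = XOR of all bits = 1 XOR 1 XOR 0 XOR 1 XOR 0 XOR 0 XOR 0 XOR 0 XOR 0 XOR 0 XOR 1 XOR 1 XOR 1 XOR 0 XOR 0 XOR 0 XOR 1 XOR 1 XOR 0 XOR 1 XOR 1 XOR 0 XOR 1 = 1

1


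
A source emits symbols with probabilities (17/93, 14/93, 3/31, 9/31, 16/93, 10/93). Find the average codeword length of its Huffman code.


Huffman construction (repeatedly merge the two least-probable nodes; each merge adds 1 bit to every symbol beneath it): 3/31 + 10/93 = 19/93; 14/93 + 16/93 = 10/31; 17/93 + 19/93 = 12/31; 9/31 + 10/31 = 19/31; 12/31 + 19/31 = 1. Resulting codeword lengths (in the order the probabilities were given): (2, 3, 3, 2, 3, 3). L_avg = sum(p_i * l_i) = 17/93*2 + 14/93*3 + 3/31*3 + 9/31*2 + 16/93*3 + 10/93*3 = 235/93 = 2.5269

2.5269 bits


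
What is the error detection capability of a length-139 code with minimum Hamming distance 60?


Detection capability = d_min - 1 = 60 - 1 = 59

59 errors


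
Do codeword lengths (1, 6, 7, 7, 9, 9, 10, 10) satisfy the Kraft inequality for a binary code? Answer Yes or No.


Kraft sum = sum(2^(-l_i)) = 0.5371, need <= 1. Result: satisfied (a binary prefix-free code with these lengths exists)

Yes


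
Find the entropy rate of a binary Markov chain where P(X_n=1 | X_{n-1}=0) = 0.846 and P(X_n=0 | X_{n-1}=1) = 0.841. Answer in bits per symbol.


Stationary distribution: pi_0 = p10/(p01+p10) = 0.4985, pi_1 = 0.5015. Entropy rate H' = pi_0*H(p01) + pi_1*H(p10) = 0.4985*0.6198 + 0.5015*0.6319 = 0.6259

0.6259 bits/symbol


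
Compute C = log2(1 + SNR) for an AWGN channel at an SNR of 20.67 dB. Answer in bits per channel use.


SNR_linear = 10^(20.67/10) = 116.681; C = log2(1 + SNR_linear) = log2(1 + 116.681) = 6.8787

6.8787 bits/channel use


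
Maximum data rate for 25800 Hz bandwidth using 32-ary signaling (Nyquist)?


Rate = 2 * B * log2(M) = 2 * 25800 * 5.0 = 258000.0

258000.0 bps


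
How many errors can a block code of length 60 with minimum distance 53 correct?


Correction capability = floor((d-1)/2) = floor((53-1)/2) = 26

26 errors


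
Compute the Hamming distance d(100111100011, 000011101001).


Count differing positions: ^ . . ^ . . . . ^ . ^ . = 4 differences

4


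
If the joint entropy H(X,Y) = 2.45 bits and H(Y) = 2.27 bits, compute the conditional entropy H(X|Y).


H(X|Y) = H(X,Y) - H(Y) = 2.45 - 2.27 = 0.18

0.18 bits


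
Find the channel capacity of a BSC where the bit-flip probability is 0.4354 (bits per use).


H(p) = -p*log2(p) - (1-p)*log2(1-p) = -0.4354*log2(0.4354) - 0.5646*log2(0.5646) = 0.522300 + 0.465625 = 0.9879. C = 1 - H(p) = 1 - 0.9879 = 0.0121

0.0121 bits


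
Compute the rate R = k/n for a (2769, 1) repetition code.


Rate = k/n = 1/2769

1/2769


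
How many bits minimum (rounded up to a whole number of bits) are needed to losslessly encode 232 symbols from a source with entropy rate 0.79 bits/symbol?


Minimum bits >= n * H = 232 * 0.79 = 183.28, rounded up to a whole number of bits = 184

184 bits


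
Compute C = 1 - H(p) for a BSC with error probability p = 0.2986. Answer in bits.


H(p) = -p*log2(p) - (1-p)*log2(1-p) = -0.2986*log2(0.2986) - 0.7014*log2(0.7014) = 0.520673 + 0.358900 = 0.8796. C = 1 - H(p) = 1 - 0.8796 = 0.1204

0.1204 bits


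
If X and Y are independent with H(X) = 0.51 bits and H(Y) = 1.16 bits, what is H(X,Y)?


For independent variables, H(X,Y) = H(X) + H(Y) = 0.51 + 1.16 = 1.67

1.67 bits


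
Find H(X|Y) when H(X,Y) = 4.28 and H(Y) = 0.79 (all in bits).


H(X|Y) = H(X,Y) - H(Y) = 4.28 - 0.79 = 3.49

3.49 bits


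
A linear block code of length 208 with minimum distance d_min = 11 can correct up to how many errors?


Correction capability = floor((d-1)/2) = floor((11-1)/2) = 5

5 errors


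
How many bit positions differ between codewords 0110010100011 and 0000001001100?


Count differing positions: . ^ ^ . . ^ ^ ^ . ^ ^ ^ ^ = 9 differences

9


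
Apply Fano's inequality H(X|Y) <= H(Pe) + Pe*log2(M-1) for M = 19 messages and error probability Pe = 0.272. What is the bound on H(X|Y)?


H(Pe) = -Pe*log2(Pe) - (1-Pe)*log2(1-Pe) = -0.272*log2(0.272) - 0.728*log2(0.728) = 0.510903 + 0.333416 = 0.8443. Pe*log2(M-1) = 0.272*log2(18) = 1.134220. Bound = H(Pe) + Pe*log2(M-1) = 0.510903 + 0.333416 + 1.134220 = 1.9785

1.9785 bits


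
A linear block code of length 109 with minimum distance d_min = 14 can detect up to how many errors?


Detection capability = d_min - 1 = 14 - 1 = 13

13 errors


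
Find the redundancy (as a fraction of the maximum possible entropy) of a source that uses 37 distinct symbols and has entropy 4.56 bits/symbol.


H_max = log2(K) = log2(37) = 5.2095 bits/symbol. Redundancy = 1 - H/H_max = 1 - 4.56/5.2095 = 1 - 0.8753 = 0.1247

0.1247


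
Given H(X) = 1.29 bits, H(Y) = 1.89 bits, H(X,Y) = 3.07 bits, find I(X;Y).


I(X;Y) = H(X) + H(Y) - H(X,Y) = 1.29 + 1.89 - 3.07 = 0.11

0.11 bits


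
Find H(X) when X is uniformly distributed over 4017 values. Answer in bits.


H = log2(n) = log2(4017) = 11.9719

11.9719 bits


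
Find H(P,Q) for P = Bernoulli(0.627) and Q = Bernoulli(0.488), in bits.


H(P,Q) = -p*log2(q) - (1-p)*log2(1-q). -0.627*log2(0.488) = 0.648974; -0.373*log2(0.512) = 0.360238. H(P,Q) = 0.648974 + 0.360238 = 1.0092

1.0092 bits


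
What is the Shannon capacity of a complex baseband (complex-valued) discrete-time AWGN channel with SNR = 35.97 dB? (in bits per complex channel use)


SNR_linear = 10^(35.97/10) = 3953.6662; C = log2(1 + SNR_linear) = log2(1 + 3953.6662) = 11.9493

11.9493 bits/channel use


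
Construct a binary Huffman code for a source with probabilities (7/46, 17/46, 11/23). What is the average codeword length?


Huffman construction (repeatedly merge the two least-probable nodes; each merge adds 1 bit to every symbol beneath it): 7/46 + 17/46 = 12/23; 11/23 + 12/23 = 1. Resulting codeword lengths (in the order the probabilities were given): (2, 2, 1). L_avg = sum(p_i * l_i) = 7/46*2 + 17/46*2 + 11/23*1 = 35/23 = 1.5217

1.5217 bits


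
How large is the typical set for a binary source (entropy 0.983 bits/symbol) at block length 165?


log2|A_typical| = nH = 165 * 0.983 = 162.195, so |A_typical| ~ 2^162.195 = 6.692e+48

6.692e+48


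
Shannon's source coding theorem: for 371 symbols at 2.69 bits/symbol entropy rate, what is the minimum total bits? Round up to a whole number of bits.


Minimum bits >= n * H = 371 * 2.69 = 997.99, rounded up to a whole number of bits = 998

998 bits


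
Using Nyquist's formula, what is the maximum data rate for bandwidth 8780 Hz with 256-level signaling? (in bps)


Rate = 2 * B * log2(M) = 2 * 8780 * 8.0 = 140480.0

140480.0 bps


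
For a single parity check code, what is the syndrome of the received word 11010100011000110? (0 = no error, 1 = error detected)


Syndrome = XOR of all bits = 1 XOR 1 XOR 0 XOR 1 XOR 0 XOR 1 XOR 0 XOR 0 XOR 0 XOR 1 XOR 1 XOR 0 XOR 0 XOR 0 XOR 1 XOR 1 XOR 0 = 0

0


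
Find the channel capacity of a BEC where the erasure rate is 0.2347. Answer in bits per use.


C = 1 - epsilon = 1 - 0.2347 = 0.7653

0.7653 bits


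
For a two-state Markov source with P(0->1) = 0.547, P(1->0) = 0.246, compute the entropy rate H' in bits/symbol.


Stationary distribution: pi_0 = p10/(p01+p10) = 0.3102, pi_1 = 0.6898. Entropy rate H' = pi_0*H(p01) + pi_1*H(p10) = 0.3102*0.9936 + 0.6898*0.8049 = 0.8634

0.8634 bits/symbol


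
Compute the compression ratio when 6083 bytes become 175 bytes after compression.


Ratio = original / compressed = 6083 / 175 = 34.76

34.76


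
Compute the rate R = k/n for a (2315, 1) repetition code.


Rate = k/n = 1/2315

1/2315


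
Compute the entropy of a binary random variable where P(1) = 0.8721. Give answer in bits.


H = -p*log2(p) - (1-p)*log2(1-p). -0.8721*log2(0.8721) = 0.172183; -0.1279*log2(0.1279) = 0.379468. H = 0.172183 + 0.379468 = 0.5517

0.5517 bits


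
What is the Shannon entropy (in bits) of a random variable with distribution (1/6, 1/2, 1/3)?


H = -sum(p_i * log2(p_i)). Terms: -(1/6)*log2(1/6) = 0.430827; -(1/2)*log2(1/2) = 0.500000; -(1/3)*log2(1/3) = 0.528321. H = 0.430827 + 0.500000 + 0.528321 = 1.4591

1.4591 bits


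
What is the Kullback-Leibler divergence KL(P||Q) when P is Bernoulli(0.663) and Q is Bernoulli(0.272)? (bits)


KL = p*log2(p/q) + (1-p)*log2((1-p)/(1-q)) = 0.663*log2(0.663/0.272) + 0.337*log2(0.337/0.728) = 0.4778

0.4778 bits


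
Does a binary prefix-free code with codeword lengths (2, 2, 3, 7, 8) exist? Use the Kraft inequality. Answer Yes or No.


Kraft sum = sum(2^(-l_i)) = 0.6367, need <= 1. Result: satisfied (a binary prefix-free code with these lengths exists)

Yes


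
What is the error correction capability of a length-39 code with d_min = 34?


Correction capability = floor((d-1)/2) = floor((34-1)/2) = 16

16 errors


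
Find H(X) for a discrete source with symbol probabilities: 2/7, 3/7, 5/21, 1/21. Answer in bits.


H = -sum(p_i * log2(p_i)). Terms: -(2/7)*log2(2/7) = 0.516387; -(3/7)*log2(3/7) = 0.523882; -(5/21)*log2(5/21) = 0.492950; -(1/21)*log2(1/21) = 0.209158. H = 0.516387 + 0.523882 + 0.492950 + 0.209158 = 1.7424

1.7424 bits


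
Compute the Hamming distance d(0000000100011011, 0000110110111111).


Count differing positions: . . . . ^ ^ . . ^ . ^ . . ^ . . = 5 differences

5


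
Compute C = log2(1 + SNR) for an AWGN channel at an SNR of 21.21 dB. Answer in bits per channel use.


SNR_linear = 10^(21.21/10) = 132.1296; C = log2(1 + SNR_linear) = log2(1 + 132.1296) = 7.0567

7.0567 bits/channel use


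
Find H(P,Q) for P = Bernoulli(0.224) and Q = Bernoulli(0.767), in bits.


H(P,Q) = -p*log2(q) - (1-p)*log2(1-q). -0.224*log2(0.767) = 0.085725; -0.776*log2(0.233) = 1.630840. H(P,Q) = 0.085725 + 1.630840 = 1.7166

1.7166 bits


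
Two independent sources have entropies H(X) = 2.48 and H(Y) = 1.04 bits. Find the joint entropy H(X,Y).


For independent variables, H(X,Y) = H(X) + H(Y) = 2.48 + 1.04 = 3.52

3.52 bits


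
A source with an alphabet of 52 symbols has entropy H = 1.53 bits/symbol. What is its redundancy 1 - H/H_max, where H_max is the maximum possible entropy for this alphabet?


H_max = log2(K) = log2(52) = 5.7004 bits/symbol. Redundancy = 1 - H/H_max = 1 - 1.53/5.7004 = 1 - 0.2684 = 0.7316

0.7316


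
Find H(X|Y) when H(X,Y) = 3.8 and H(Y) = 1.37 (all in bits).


H(X|Y) = H(X,Y) - H(Y) = 3.8 - 1.37 = 2.43

2.43 bits


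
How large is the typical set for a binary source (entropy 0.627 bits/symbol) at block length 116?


log2|A_typical| = nH = 116 * 0.627 = 72.732, so |A_typical| ~ 2^72.732 = 7.844e+21

7.844e+21


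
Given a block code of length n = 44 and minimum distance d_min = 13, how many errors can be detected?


Detection capability = d_min - 1 = 13 - 1 = 12

12 errors


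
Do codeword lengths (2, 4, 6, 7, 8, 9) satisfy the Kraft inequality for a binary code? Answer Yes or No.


Kraft sum = sum(2^(-l_i)) = 0.3418, need <= 1. Result: satisfied (a binary prefix-free code with these lengths exists)

Yes


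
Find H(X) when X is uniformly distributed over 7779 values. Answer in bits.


H = log2(n) = log2(7779) = 12.9254

12.9254 bits


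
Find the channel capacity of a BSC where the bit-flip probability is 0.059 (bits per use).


H(p) = -p*log2(p) - (1-p)*log2(1-p) = -0.059*log2(0.059) - 0.941*log2(0.941) = 0.240905 + 0.082557 = 0.3235. C = 1 - H(p) = 1 - 0.3235 = 0.6765

0.6765 bits


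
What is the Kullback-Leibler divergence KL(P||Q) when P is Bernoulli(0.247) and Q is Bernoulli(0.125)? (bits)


KL = p*log2(p/q) + (1-p)*log2((1-p)/(1-q)) = 0.247*log2(0.247/0.125) + 0.753*log2(0.753/0.875) = 0.0796

0.0796 bits


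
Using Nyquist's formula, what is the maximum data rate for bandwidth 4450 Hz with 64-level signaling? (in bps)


Rate = 2 * B * log2(M) = 2 * 4450 * 6.0 = 53400.0

53400.0 bps


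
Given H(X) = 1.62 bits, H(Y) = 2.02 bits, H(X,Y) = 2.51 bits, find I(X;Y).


I(X;Y) = H(X) + H(Y) - H(X,Y) = 1.62 + 2.02 - 2.51 = 1.13

1.13 bits


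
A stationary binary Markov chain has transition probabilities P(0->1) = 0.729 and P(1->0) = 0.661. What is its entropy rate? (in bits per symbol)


Stationary distribution: pi_0 = p10/(p01+p10) = 0.4755, pi_1 = 0.5245. Entropy rate H' = pi_0*H(p01) + pi_1*H(p10) = 0.4755*0.8429 + 0.5245*0.9239 = 0.8854

0.8854 bits/symbol


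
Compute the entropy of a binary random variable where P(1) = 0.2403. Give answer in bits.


H = -p*log2(p) - (1-p)*log2(1-p). -0.2403*log2(0.2403) = 0.494319; -0.7597*log2(0.7597) = 0.301220. H = 0.494319 + 0.301220 = 0.7955

0.7955 bits


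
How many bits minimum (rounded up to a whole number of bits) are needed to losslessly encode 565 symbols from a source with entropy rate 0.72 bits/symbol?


Minimum bits >= n * H = 565 * 0.72 = 406.8, rounded up to a whole number of bits = 407

407 bits


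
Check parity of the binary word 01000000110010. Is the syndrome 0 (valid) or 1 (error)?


Syndrome = XOR of all bits = 0 XOR 1 XOR 0 XOR 0 XOR 0 XOR 0 XOR 0 XOR 0 XOR 1 XOR 1 XOR 0 XOR 0 XOR 1 XOR 0 = 0

0


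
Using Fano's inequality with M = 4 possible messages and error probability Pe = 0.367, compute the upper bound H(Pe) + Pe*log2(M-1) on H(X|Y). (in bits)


H(Pe) = -Pe*log2(Pe) - (1-Pe)*log2(1-Pe) = -0.367*log2(0.367) - 0.633*log2(0.633) = 0.530736 + 0.417604 = 0.9483. Pe*log2(M-1) = 0.367*log2(3) = 0.581681. Bound = H(Pe) + Pe*log2(M-1) = 0.530736 + 0.417604 + 0.581681 = 1.53

1.53 bits


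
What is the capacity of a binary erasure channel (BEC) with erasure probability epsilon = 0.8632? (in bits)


C = 1 - epsilon = 1 - 0.8632 = 0.1368

0.1368 bits


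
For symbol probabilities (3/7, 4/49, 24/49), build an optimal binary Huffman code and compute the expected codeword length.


Huffman construction (repeatedly merge the two least-probable nodes; each merge adds 1 bit to every symbol beneath it): 4/49 + 3/7 = 25/49; 24/49 + 25/49 = 1. Resulting codeword lengths (in the order the probabilities were given): (2, 2, 1). L_avg = sum(p_i * l_i) = 3/7*2 + 4/49*2 + 24/49*1 = 74/49 = 1.5102

1.5102 bits


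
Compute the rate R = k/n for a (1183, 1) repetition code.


Rate = k/n = 1/1183

1/1183


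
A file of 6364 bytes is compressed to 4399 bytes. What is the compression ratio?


Ratio = original / compressed = 6364 / 4399 = 1.4467

1.4467


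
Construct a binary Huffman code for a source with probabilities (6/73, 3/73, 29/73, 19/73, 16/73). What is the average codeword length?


Huffman construction (repeatedly merge the two least-probable nodes; each merge adds 1 bit to every symbol beneath it): 3/73 + 6/73 = 9/73; 9/73 + 16/73 = 25/73; 19/73 + 25/73 = 44/73; 29/73 + 44/73 = 1. Resulting codeword lengths (in the order the probabilities were given): (4, 4, 1, 2, 3). L_avg = sum(p_i * l_i) = 6/73*4 + 3/73*4 + 29/73*1 + 19/73*2 + 16/73*3 = 151/73 = 2.0685

2.0685 bits


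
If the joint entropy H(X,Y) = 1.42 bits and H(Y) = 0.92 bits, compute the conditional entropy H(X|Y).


H(X|Y) = H(X,Y) - H(Y) = 1.42 - 0.92 = 0.5

0.5 bits


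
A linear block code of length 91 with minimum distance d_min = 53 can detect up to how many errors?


Detection capability = d_min - 1 = 53 - 1 = 52

52 errors


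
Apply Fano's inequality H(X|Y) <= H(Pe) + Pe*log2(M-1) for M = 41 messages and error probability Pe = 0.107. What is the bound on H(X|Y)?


H(Pe) = -Pe*log2(Pe) - (1-Pe)*log2(1-Pe) = -0.107*log2(0.107) - 0.893*log2(0.893) = 0.345002 + 0.145798 = 0.4908. Pe*log2(M-1) = 0.107*log2(40) = 0.569446. Bound = H(Pe) + Pe*log2(M-1) = 0.345002 + 0.145798 + 0.569446 = 1.0602

1.0602 bits


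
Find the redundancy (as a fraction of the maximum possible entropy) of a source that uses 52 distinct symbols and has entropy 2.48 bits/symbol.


H_max = log2(K) = log2(52) = 5.7004 bits/symbol. Redundancy = 1 - H/H_max = 1 - 2.48/5.7004 = 1 - 0.4351 = 0.5649

0.5649


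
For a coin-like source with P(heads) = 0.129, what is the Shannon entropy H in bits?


H = -p*log2(p) - (1-p)*log2(1-p). -0.129*log2(0.129) = 0.381138; -0.871*log2(0.871) = 0.173551. H = 0.381138 + 0.173551 = 0.5547

0.5547 bits


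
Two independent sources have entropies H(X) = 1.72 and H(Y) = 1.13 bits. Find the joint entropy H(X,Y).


For independent variables, H(X,Y) = H(X) + H(Y) = 1.72 + 1.13 = 2.85

2.85 bits


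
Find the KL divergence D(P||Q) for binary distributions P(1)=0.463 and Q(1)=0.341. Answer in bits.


KL = p*log2(p/q) + (1-p)*log2((1-p)/(1-q)) = 0.463*log2(0.463/0.341) + 0.537*log2(0.537/0.659) = 0.0457

0.0457 bits


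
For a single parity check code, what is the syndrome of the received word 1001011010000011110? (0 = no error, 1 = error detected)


Syndrome = XOR of all bits = 1 XOR 0 XOR 0 XOR 1 XOR 0 XOR 1 XOR 1 XOR 0 XOR 1 XOR 0 XOR 0 XOR 0 XOR 0 XOR 0 XOR 1 XOR 1 XOR 1 XOR 1 XOR 0 = 1

1


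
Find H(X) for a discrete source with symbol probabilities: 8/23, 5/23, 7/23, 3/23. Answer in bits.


H = -sum(p_i * log2(p_i)). Terms: -(8/23)*log2(8/23) = 0.529935; -(5/23)*log2(5/23) = 0.478616; -(7/23)*log2(7/23) = 0.522324; -(3/23)*log2(3/23) = 0.383296. H = 0.529935 + 0.478616 + 0.522324 + 0.383296 = 1.9142

1.9142 bits


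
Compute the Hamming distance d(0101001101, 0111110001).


Count differing positions: . . ^ . ^ ^ ^ ^ . . = 5 differences

5


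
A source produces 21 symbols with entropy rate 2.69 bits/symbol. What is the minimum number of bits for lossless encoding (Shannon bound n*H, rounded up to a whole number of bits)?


Minimum bits >= n * H = 21 * 2.69 = 56.49, rounded up to a whole number of bits = 57

57 bits


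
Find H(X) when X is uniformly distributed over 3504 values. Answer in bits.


H = log2(n) = log2(3504) = 11.7748

11.7748 bits


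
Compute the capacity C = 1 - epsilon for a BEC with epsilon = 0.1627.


C = 1 - epsilon = 1 - 0.1627 = 0.8373

0.8373 bits


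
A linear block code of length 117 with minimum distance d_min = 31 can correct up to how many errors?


Correction capability = floor((d-1)/2) = floor((31-1)/2) = 15

15 errors


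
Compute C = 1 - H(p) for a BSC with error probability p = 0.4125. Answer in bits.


H(p) = -p*log2(p) - (1-p)*log2(1-p) = -0.4125*log2(0.4125) - 0.5875*log2(0.5875) = 0.526983 + 0.450812 = 0.9778. C = 1 - H(p) = 1 - 0.9778 = 0.0222

0.0222 bits


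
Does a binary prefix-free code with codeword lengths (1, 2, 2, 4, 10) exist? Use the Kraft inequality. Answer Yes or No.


Kraft sum = sum(2^(-l_i)) = 1.0635, need <= 1. Result: violated (a binary prefix-free code with these lengths cannot exist)

No


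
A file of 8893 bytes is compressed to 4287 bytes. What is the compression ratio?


Ratio = original / compressed = 8893 / 4287 = 2.0744

2.0744


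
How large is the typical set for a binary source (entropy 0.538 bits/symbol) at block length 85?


log2|A_typical| = nH = 85 * 0.538 = 45.73, so |A_typical| ~ 2^45.73 = 5.836e+13

5.836e+13


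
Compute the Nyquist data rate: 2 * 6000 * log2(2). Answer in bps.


Rate = 2 * B * log2(M) = 2 * 6000 * 1.0 = 12000.0

12000.0 bps


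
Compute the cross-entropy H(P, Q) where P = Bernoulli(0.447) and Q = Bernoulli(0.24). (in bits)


H(P,Q) = -p*log2(q) - (1-p)*log2(1-q). -0.447*log2(0.24) = 0.920325; -0.553*log2(0.76) = 0.218949. H(P,Q) = 0.920325 + 0.218949 = 1.1393

1.1393 bits


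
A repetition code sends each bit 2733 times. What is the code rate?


Rate = k/n = 1/2733

1/2733


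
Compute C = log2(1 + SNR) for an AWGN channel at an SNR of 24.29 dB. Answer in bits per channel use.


SNR_linear = 10^(24.29/10) = 268.5344; C = log2(1 + SNR_linear) = log2(1 + 268.5344) = 8.0743

8.0743 bits/channel use


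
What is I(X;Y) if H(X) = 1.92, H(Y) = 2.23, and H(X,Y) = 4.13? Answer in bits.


I(X;Y) = H(X) + H(Y) - H(X,Y) = 1.92 + 2.23 - 4.13 = 0.02

0.02 bits


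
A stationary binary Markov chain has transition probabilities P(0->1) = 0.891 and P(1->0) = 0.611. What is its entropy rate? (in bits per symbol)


Stationary distribution: pi_0 = p10/(p01+p10) = 0.4068, pi_1 = 0.5932. Entropy rate H' = pi_0*H(p01) + pi_1*H(p10) = 0.4068*0.4969 + 0.5932*0.9642 = 0.7741

0.7741 bits/symbol


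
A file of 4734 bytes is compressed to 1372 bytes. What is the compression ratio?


Ratio = original / compressed = 4734 / 1372 = 3.4504

3.4504


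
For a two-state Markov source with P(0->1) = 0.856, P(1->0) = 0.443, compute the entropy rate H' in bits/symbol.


Stationary distribution: pi_0 = p10/(p01+p10) = 0.341, pi_1 = 0.659. Entropy rate H' = pi_0*H(p01) + pi_1*H(p10) = 0.341*0.5946 + 0.659*0.9906 = 0.8556

0.8556 bits/symbol


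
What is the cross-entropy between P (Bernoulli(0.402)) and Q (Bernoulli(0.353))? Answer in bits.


H(P,Q) = -p*log2(q) - (1-p)*log2(1-q). -0.402*log2(0.353) = 0.603908; -0.598*log2(0.647) = 0.375641. H(P,Q) = 0.603908 + 0.375641 = 0.9795

0.9795 bits


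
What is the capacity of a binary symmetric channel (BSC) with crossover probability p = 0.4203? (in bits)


H(p) = -p*log2(p) - (1-p)*log2(1-p) = -0.4203*log2(0.4203) - 0.5797*log2(0.5797) = 0.525589 + 0.456005 = 0.9816. C = 1 - H(p) = 1 - 0.9816 = 0.0184

0.0184 bits


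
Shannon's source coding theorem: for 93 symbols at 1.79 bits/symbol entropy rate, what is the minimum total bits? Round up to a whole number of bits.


Minimum bits >= n * H = 93 * 1.79 = 166.47, rounded up to a whole number of bits = 167

167 bits


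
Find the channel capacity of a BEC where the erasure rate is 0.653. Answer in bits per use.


C = 1 - epsilon = 1 - 0.653 = 0.347

0.347 bits


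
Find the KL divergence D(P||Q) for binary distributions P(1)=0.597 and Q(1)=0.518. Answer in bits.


KL = p*log2(p/q) + (1-p)*log2((1-p)/(1-q)) = 0.597*log2(0.597/0.518) + 0.403*log2(0.403/0.482) = 0.0182

0.0182 bits


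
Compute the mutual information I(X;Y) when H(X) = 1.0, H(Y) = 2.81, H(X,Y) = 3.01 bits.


I(X;Y) = H(X) + H(Y) - H(X,Y) = 1.0 + 2.81 - 3.01 = 0.8

0.8 bits


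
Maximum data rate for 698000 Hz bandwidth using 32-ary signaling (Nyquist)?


Rate = 2 * B * log2(M) = 2 * 698000 * 5.0 = 6980000.0

6980000.0 bps


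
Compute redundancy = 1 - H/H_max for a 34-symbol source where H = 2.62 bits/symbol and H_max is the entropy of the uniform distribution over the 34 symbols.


H_max = log2(K) = log2(34) = 5.0875 bits/symbol. Redundancy = 1 - H/H_max = 1 - 2.62/5.0875 = 1 - 0.515 = 0.485

0.485


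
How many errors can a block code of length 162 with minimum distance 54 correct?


Correction capability = floor((d-1)/2) = floor((54-1)/2) = 26

26 errors


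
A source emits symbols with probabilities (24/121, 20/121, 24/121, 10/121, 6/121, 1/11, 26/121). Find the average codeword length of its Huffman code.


Huffman construction (repeatedly merge the two least-probable nodes; each merge adds 1 bit to every symbol beneath it): 6/121 + 10/121 = 16/121; 1/11 + 16/121 = 27/121; 20/121 + 24/121 = 4/11; 24/121 + 26/121 = 50/121; 27/121 + 4/11 = 71/121; 50/121 + 71/121 = 1. Resulting codeword lengths (in the order the probabilities were given): (3, 3, 2, 4, 4, 3, 2). L_avg = sum(p_i * l_i) = 24/121*3 + 20/121*3 + 24/121*2 + 10/121*4 + 6/121*4 + 1/11*3 + 26/121*2 = 329/121 = 2.719

2.719 bits


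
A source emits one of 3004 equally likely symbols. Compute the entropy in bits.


H = log2(n) = log2(3004) = 11.5527

11.5527 bits


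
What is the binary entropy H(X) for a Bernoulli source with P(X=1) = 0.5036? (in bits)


H = -p*log2(p) - (1-p)*log2(1-p). -0.5036*log2(0.5036) = 0.498388; -0.4964*log2(0.4964) = 0.501575. H = 0.498388 + 0.501575 = 1.0

1.0 bits


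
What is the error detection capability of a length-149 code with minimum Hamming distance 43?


Detection capability = d_min - 1 = 43 - 1 = 42

42 errors


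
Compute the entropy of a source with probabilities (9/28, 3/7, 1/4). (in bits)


H = -sum(p_i * log2(p_i)). Terms: -(9/28)*log2(9/28) = 0.526317; -(3/7)*log2(3/7) = 0.523882; -(1/4)*log2(1/4) = 0.500000. H = 0.526317 + 0.523882 + 0.500000 = 1.5502

1.5502 bits
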